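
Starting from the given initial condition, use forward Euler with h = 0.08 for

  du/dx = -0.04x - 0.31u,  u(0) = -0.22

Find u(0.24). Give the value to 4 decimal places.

Euler: u_{n+1} = u_n + h·f(x_n, u_n).
x=0.000000, u=-0.220000: f=0.068200 → u ← -0.220000 + 0.08·0.068200 = -0.214544
x=0.080000, u=-0.214544: f=0.063309 → u ← -0.214544 + 0.08·0.063309 = -0.209479
x=0.160000, u=-0.209479: f=0.058539 → u ← -0.209479 + 0.08·0.058539 = -0.204796
u(0.24) ≈ -0.2048

-0.2048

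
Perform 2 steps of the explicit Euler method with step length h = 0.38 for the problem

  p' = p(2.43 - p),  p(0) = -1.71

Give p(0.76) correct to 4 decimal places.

-15.8207

Euler: p_{n+1} = p_n + h·f(x_n, p_n).
x=0.000000, p=-1.710000: f=-7.079400 → p ← -1.710000 + 0.38·(-7.079400) = -4.400172
x=0.380000, p=-4.400172: f=-30.053932 → p ← -4.400172 + 0.38·(-30.053932) = -15.820666
p(0.76) ≈ -15.8207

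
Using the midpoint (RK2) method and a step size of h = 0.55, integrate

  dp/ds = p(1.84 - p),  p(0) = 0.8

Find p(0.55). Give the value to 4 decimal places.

Midpoint: k1 = f(s_n, p_n); k2 = f(s_n + h/2, p_n + (h/2)·k1); p_{n+1} = p_n + h·k2.
s=0.000000, p=0.800000:
  k1 = f(0.000000, 0.800000) = 0.832000
  k2 = f(0.275000, 1.028800) = 0.834563
  p ← 0.800000 + 0.55·0.834563 = 1.259009
p(0.55) ≈ 1.2590

1.2590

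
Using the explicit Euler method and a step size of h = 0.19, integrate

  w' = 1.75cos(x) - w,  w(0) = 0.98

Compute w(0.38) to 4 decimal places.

Euler: w_{n+1} = w_n + h·f(x_n, w_n).
x=0.000000, w=0.980000: f=0.770000 → w ← 0.980000 + 0.19·0.770000 = 1.126300
x=0.190000, w=1.126300: f=0.592207 → w ← 1.126300 + 0.19·0.592207 = 1.238819
w(0.38) ≈ 1.2388

1.2388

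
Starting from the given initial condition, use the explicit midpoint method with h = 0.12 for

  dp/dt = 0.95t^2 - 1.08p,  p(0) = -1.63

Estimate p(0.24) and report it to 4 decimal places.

Midpoint: k1 = f(t_n, p_n); k2 = f(t_n + h/2, p_n + (h/2)·k1); p_{n+1} = p_n + h·k2.
t=0.000000, p=-1.630000:
  k1 = f(0.000000, -1.630000) = 1.760400
  k2 = f(0.060000, -1.524376) = 1.649746
  p ← -1.630000 + 0.12·1.649746 = -1.432030
t=0.120000, p=-1.432030:
  k1 = f(0.120000, -1.432030) = 1.560273
  k2 = f(0.180000, -1.338414) = 1.476267
  p ← -1.432030 + 0.12·1.476267 = -1.254878
p(0.24) ≈ -1.2549

-1.2549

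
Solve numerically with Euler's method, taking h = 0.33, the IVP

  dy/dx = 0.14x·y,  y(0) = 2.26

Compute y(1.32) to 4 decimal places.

2.4726

Euler: y_{n+1} = y_n + h·f(x_n, y_n).
x=0.000000, y=2.260000: f=0.000000 → y ← 2.260000 + 0.33·0.000000 = 2.260000
x=0.330000, y=2.260000: f=0.104412 → y ← 2.260000 + 0.33·0.104412 = 2.294456
x=0.660000, y=2.294456: f=0.212008 → y ← 2.294456 + 0.33·0.212008 = 2.364419
x=0.990000, y=2.364419: f=0.327708 → y ← 2.364419 + 0.33·0.327708 = 2.472562
y(1.32) ≈ 2.4726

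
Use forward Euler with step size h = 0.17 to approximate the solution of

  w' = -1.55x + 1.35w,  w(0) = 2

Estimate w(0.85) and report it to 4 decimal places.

Euler: w_{n+1} = w_n + h·f(x_n, w_n).
x=0.000000, w=2.000000: f=2.700000 → w ← 2.000000 + 0.17·2.700000 = 2.459000
x=0.170000, w=2.459000: f=3.056150 → w ← 2.459000 + 0.17·3.056150 = 2.978546
x=0.340000, w=2.978546: f=3.494036 → w ← 2.978546 + 0.17·3.494036 = 3.572532
x=0.510000, w=3.572532: f=4.032418 → w ← 3.572532 + 0.17·4.032418 = 4.258043
x=0.680000, w=4.258043: f=4.694358 → w ← 4.258043 + 0.17·4.694358 = 5.056084
w(0.85) ≈ 5.0561

5.0561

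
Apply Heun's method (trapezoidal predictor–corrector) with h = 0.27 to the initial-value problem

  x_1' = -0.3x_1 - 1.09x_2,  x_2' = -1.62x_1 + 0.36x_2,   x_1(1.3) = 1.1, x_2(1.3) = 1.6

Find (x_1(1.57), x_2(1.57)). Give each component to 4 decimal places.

Heun on (x_1,x_2): k1 = f(x_n, state_n); k2 = f(x_n + h, state_n + h·k1); state_{n+1} = state_n + (h/2)·(k1 + k2).
1.300000: (1.100000, 1.600000)
  k1 = (-2.074000, -1.206000)
  predictor → (0.540020, 1.274380)
  k2 = (-1.551080, -0.416056)
  → (0.610614, 1.381022)
(x_1(1.57), x_2(1.57)) ≈ (0.6106, 1.3810)

0.6106, 1.3810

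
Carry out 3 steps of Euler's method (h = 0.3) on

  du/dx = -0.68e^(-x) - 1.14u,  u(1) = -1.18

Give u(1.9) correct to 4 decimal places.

-0.4464

Euler: u_{n+1} = u_n + h·f(x_n, u_n).
x=1.000000, u=-1.180000: f=1.095042 → u ← -1.180000 + 0.3·1.095042 = -0.851487
x=1.300000, u=-0.851487: f=0.785374 → u ← -0.851487 + 0.3·0.785374 = -0.615875
x=1.600000, u=-0.615875: f=0.564808 → u ← -0.615875 + 0.3·0.564808 = -0.446433
u(1.9) ≈ -0.4464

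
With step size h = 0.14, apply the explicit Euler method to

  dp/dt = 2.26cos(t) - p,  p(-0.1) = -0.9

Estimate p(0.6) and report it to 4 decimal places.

0.7219

Euler: p_{n+1} = p_n + h·f(t_n, p_n).
t=-0.100000, p=-0.900000: f=3.148709 → p ← -0.900000 + 0.14·3.148709 = -0.459181
t=0.040000, p=-0.459181: f=2.717373 → p ← -0.459181 + 0.14·2.717373 = -0.078748
t=0.180000, p=-0.078748: f=2.302235 → p ← -0.078748 + 0.14·2.302235 = 0.243564
t=0.320000, p=0.243564: f=1.901708 → p ← 0.243564 + 0.14·1.901708 = 0.509804
t=0.460000, p=0.509804: f=1.515275 → p ← 0.509804 + 0.14·1.515275 = 0.721942
p(0.6) ≈ 0.7219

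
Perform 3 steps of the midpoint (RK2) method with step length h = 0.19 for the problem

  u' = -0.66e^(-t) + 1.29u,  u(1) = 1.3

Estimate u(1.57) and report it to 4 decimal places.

2.5352

Midpoint: k1 = f(t_n, u_n); k2 = f(t_n + h/2, u_n + (h/2)·k1); u_{n+1} = u_n + h·k2.
t=1.000000, u=1.300000:
  k1 = f(1.000000, 1.300000) = 1.434200
  k2 = f(1.095000, 1.436249) = 1.631965
  u ← 1.300000 + 0.19·1.631965 = 1.610073
t=1.190000, u=1.610073:
  k1 = f(1.190000, 1.610073) = 1.876209
  k2 = f(1.285000, 1.788313) = 2.124335
  u ← 1.610073 + 0.19·2.124335 = 2.013697
t=1.380000, u=2.013697:
  k1 = f(1.380000, 2.013697) = 2.431627
  k2 = f(1.475000, 2.244702) = 2.744671
  u ← 2.013697 + 0.19·2.744671 = 2.535184
u(1.57) ≈ 2.5352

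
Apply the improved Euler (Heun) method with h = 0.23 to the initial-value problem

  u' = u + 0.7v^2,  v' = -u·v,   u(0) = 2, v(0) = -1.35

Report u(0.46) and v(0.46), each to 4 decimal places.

3.5098, -0.4346

Heun on (u,v): k1 = f(s_n, state_n); k2 = f(s_n + h, state_n + h·k1); state_{n+1} = state_n + (h/2)·(k1 + k2).
0.000000: (2.000000, -1.350000)
  k1 = (3.275750, 2.700000)
  predictor → (2.753423, -0.729000)
  k2 = (3.125431, 2.007245)
  → (2.736136, -0.808667)
0.230000: (2.736136, -0.808667)
  k1 = (3.193895, 2.212622)
  predictor → (3.470732, -0.299764)
  k2 = (3.533633, 1.040399)
  → (3.509802, -0.434569)
(u(0.46), v(0.46)) ≈ (3.5098, -0.4346)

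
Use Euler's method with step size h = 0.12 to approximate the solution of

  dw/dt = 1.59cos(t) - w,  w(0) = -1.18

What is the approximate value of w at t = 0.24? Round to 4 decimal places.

Euler: w_{n+1} = w_n + h·f(t_n, w_n).
t=0.000000, w=-1.180000: f=2.770000 → w ← -1.180000 + 0.12·2.770000 = -0.847600
t=0.120000, w=-0.847600: f=2.426166 → w ← -0.847600 + 0.12·2.426166 = -0.556460
w(0.24) ≈ -0.5565

-0.5565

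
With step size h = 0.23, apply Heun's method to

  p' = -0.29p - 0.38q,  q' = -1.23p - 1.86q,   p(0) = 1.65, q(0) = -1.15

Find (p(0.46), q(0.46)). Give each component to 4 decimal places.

1.6285, -1.1124

Heun on (p,q): k1 = f(t_n, state_n); k2 = f(t_n + h, state_n + h·k1); state_{n+1} = state_n + (h/2)·(k1 + k2).
0.000000: (1.650000, -1.150000)
  k1 = (-0.041500, 0.109500)
  predictor → (1.640455, -1.124815)
  k2 = (-0.048302, 0.074396)
  → (1.639673, -1.128852)
0.230000: (1.639673, -1.128852)
  k1 = (-0.046541, 0.082867)
  predictor → (1.628968, -1.109792)
  k2 = (-0.050680, 0.060583)
  → (1.628492, -1.112355)
(p(0.46), q(0.46)) ≈ (1.6285, -1.1124)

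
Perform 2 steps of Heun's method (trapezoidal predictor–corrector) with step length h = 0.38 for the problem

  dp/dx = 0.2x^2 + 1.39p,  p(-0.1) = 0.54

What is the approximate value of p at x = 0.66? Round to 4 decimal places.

1.5289

Heun: k1 = f(x_n, p_n); k2 = f(x_n + h, p_n + h·k1); p_{n+1} = p_n + (h/2)·(k1 + k2).
x=-0.100000, p=0.540000:
  k1 = f(-0.100000, 0.540000) = 0.752600
  k2 = f(0.280000, 0.825988) = 1.163803
  p ← 0.540000 + (0.38/2)·(0.752600 + 1.163803) = 0.904117
x=0.280000, p=0.904117:
  k1 = f(0.280000, 0.904117) = 1.272402
  k2 = f(0.660000, 1.387629) = 2.015925
  p ← 0.904117 + (0.38/2)·(1.272402 + 2.015925) = 1.528899
p(0.66) ≈ 1.5289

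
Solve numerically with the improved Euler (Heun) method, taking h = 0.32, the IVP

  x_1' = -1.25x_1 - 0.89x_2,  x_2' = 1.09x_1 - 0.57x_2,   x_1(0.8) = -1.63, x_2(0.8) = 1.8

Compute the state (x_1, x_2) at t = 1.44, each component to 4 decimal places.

-1.0804, 0.4480

Heun on (x_1,x_2): k1 = f(t_n, state_n); k2 = f(t_n + h, state_n + h·k1); state_{n+1} = state_n + (h/2)·(k1 + k2).
0.800000: (-1.630000, 1.800000)
  k1 = (0.435500, -2.802700)
  predictor → (-1.490640, 0.903136)
  k2 = (1.059509, -2.139585)
  → (-1.390799, 1.009234)
1.120000: (-1.390799, 1.009234)
  k1 = (0.840280, -2.091234)
  predictor → (-1.121909, 0.340039)
  k2 = (1.099751, -1.416703)
  → (-1.080394, 0.447964)
(x_1(1.44), x_2(1.44)) ≈ (-1.0804, 0.4480)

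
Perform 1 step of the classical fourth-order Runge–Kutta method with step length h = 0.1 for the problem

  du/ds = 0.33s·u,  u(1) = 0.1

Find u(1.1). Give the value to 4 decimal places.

RK4: k1 = f(s_n, u_n); k2 = f(s_n + h/2, u_n + (h/2)·k1); k3 = f(s_n + h/2, u_n + (h/2)·k2); k4 = f(s_n + h, u_n + h·k3); u_{n+1} = u_n + (h/6)·(k1 + 2k2 + 2k3 + k4).
s=1.000000, u=0.100000:
  k1 = f(1.000000, 0.100000) = 0.033000
  k2 = f(1.050000, 0.101650) = 0.035222
  k3 = f(1.050000, 0.101761) = 0.035260
  k4 = f(1.100000, 0.103526) = 0.037580
  u ← 0.100000 + (0.1/6)·(k1 + 2k2 + 2k3 + k4) = 0.103526
u(1.1) ≈ 0.1035

0.1035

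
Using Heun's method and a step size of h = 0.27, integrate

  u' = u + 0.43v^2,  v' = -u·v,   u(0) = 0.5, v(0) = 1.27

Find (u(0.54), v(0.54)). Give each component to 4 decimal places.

1.2226, 0.8085

Heun on (u,v): k1 = f(t_n, state_n); k2 = f(t_n + h, state_n + h·k1); state_{n+1} = state_n + (h/2)·(k1 + k2).
0.000000: (0.500000, 1.270000)
  k1 = (1.193547, -0.635000)
  predictor → (0.822258, 1.098550)
  k2 = (1.341187, -0.903291)
  → (0.842189, 1.062331)
0.270000: (0.842189, 1.062331)
  k1 = (1.327464, -0.894683)
  predictor → (1.200604, 0.820766)
  k2 = (1.490277, -0.985415)
  → (1.222584, 0.808517)
(u(0.54), v(0.54)) ≈ (1.2226, 0.8085)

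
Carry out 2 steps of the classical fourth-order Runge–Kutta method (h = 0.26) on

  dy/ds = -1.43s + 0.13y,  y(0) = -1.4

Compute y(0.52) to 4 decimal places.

-1.6957

RK4: k1 = f(s_n, y_n); k2 = f(s_n + h/2, y_n + (h/2)·k1); k3 = f(s_n + h/2, y_n + (h/2)·k2); k4 = f(s_n + h, y_n + h·k3); y_{n+1} = y_n + (h/6)·(k1 + 2k2 + 2k3 + k4).
s=0.000000, y=-1.400000:
  k1 = f(0.000000, -1.400000) = -0.182000
  k2 = f(0.130000, -1.423660) = -0.370976
  k3 = f(0.130000, -1.448227) = -0.374169
  k4 = f(0.260000, -1.497284) = -0.566447
  y ← -1.400000 + (0.26/6)·(k1 + 2k2 + 2k3 + k4) = -1.497012
s=0.260000, y=-1.497012:
  k1 = f(0.260000, -1.497012) = -0.566412
  k2 = f(0.390000, -1.570645) = -0.761884
  k3 = f(0.390000, -1.596057) = -0.765187
  k4 = f(0.520000, -1.695961) = -0.964075
  y ← -1.497012 + (0.26/6)·(k1 + 2k2 + 2k3 + k4) = -1.695679
y(0.52) ≈ -1.6957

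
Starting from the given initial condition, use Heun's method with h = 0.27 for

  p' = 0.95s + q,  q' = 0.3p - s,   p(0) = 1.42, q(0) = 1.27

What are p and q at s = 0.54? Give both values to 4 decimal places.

Heun on (p,q): k1 = f(s_n, state_n); k2 = f(s_n + h, state_n + h·k1); state_{n+1} = state_n + (h/2)·(k1 + k2).
0.000000: (1.420000, 1.270000)
  k1 = (1.270000, 0.426000)
  predictor → (1.762900, 1.385020)
  k2 = (1.641520, 0.258870)
  → (1.813055, 1.362457)
0.270000: (1.813055, 1.362457)
  k1 = (1.618957, 0.273917)
  predictor → (2.250174, 1.436415)
  k2 = (1.949415, 0.135052)
  → (2.294785, 1.417668)
(p(0.54), q(0.54)) ≈ (2.2948, 1.4177)

2.2948, 1.4177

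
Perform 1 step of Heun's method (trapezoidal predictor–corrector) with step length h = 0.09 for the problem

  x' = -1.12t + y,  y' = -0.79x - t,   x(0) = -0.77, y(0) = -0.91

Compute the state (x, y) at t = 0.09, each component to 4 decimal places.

-0.8540, -0.8564

Heun on (x,y): k1 = f(t_n, state_n); k2 = f(t_n + h, state_n + h·k1); state_{n+1} = state_n + (h/2)·(k1 + k2).
0.000000: (-0.770000, -0.910000)
  k1 = (-0.910000, 0.608300)
  predictor → (-0.851900, -0.855253)
  k2 = (-0.956053, 0.583001)
  → (-0.853972, -0.856391)
(x(0.09), y(0.09)) ≈ (-0.8540, -0.8564)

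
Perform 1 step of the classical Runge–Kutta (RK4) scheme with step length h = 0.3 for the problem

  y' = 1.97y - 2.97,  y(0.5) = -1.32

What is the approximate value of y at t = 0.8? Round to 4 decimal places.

-3.5966

RK4: k1 = f(t_n, y_n); k2 = f(t_n + h/2, y_n + (h/2)·k1); k3 = f(t_n + h/2, y_n + (h/2)·k2); k4 = f(t_n + h, y_n + h·k3); y_{n+1} = y_n + (h/6)·(k1 + 2k2 + 2k3 + k4).
t=0.500000, y=-1.320000:
  k1 = f(0.500000, -1.320000) = -5.570400
  k2 = f(0.650000, -2.155560) = -7.216453
  k3 = f(0.650000, -2.402468) = -7.702862
  k4 = f(0.800000, -3.630859) = -10.122791
  y ← -1.320000 + (0.3/6)·(k1 + 2k2 + 2k3 + k4) = -3.596591
y(0.8) ≈ -3.5966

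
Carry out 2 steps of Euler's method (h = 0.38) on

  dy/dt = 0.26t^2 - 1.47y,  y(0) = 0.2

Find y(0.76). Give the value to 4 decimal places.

Euler: y_{n+1} = y_n + h·f(t_n, y_n).
t=0.000000, y=0.200000: f=-0.294000 → y ← 0.200000 + 0.38·(-0.294000) = 0.088280
t=0.380000, y=0.088280: f=-0.092228 → y ← 0.088280 + 0.38·(-0.092228) = 0.053234
y(0.76) ≈ 0.0532

0.0532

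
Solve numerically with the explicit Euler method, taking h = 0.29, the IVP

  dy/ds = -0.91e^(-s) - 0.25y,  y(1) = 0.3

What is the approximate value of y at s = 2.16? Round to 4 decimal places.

-0.0090

Euler: y_{n+1} = y_n + h·f(s_n, y_n).
s=1.000000, y=0.300000: f=-0.409770 → y ← 0.300000 + 0.29·(-0.409770) = 0.181167
s=1.290000, y=0.181167: f=-0.295788 → y ← 0.181167 + 0.29·(-0.295788) = 0.095388
s=1.580000, y=0.095388: f=-0.211284 → y ← 0.095388 + 0.29·(-0.211284) = 0.034116
s=1.870000, y=0.034116: f=-0.148781 → y ← 0.034116 + 0.29·(-0.148781) = -0.009031
y(2.16) ≈ -0.0090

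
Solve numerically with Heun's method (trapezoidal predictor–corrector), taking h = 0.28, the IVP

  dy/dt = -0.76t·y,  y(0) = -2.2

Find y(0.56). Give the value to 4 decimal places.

Heun: k1 = f(t_n, y_n); k2 = f(t_n + h, y_n + h·k1); y_{n+1} = y_n + (h/2)·(k1 + k2).
t=0.000000, y=-2.200000:
  k1 = f(0.000000, -2.200000) = 0.000000
  k2 = f(0.280000, -2.200000) = 0.468160
  y ← -2.200000 + (0.28/2)·(0.000000 + 0.468160) = -2.134458
t=0.280000, y=-2.134458:
  k1 = f(0.280000, -2.134458) = 0.454213
  k2 = f(0.560000, -2.007278) = 0.854298
  y ← -2.134458 + (0.28/2)·(0.454213 + 0.854298) = -1.951266
y(0.56) ≈ -1.9513

-1.9513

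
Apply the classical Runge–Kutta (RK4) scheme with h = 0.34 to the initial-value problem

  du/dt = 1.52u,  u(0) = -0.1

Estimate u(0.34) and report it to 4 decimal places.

-0.1676

RK4: k1 = f(t_n, u_n); k2 = f(t_n + h/2, u_n + (h/2)·k1); k3 = f(t_n + h/2, u_n + (h/2)·k2); k4 = f(t_n + h, u_n + h·k3); u_{n+1} = u_n + (h/6)·(k1 + 2k2 + 2k3 + k4).
t=0.000000, u=-0.100000:
  k1 = f(0.000000, -0.100000) = -0.152000
  k2 = f(0.170000, -0.125840) = -0.191277
  k3 = f(0.170000, -0.132517) = -0.201426
  k4 = f(0.340000, -0.168485) = -0.256097
  u ← -0.100000 + (0.34/6)·(k1 + 2k2 + 2k3 + k4) = -0.167632
u(0.34) ≈ -0.1676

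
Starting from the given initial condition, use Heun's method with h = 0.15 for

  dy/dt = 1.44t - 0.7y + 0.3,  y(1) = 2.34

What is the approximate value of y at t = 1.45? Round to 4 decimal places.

2.5123

Heun: k1 = f(t_n, y_n); k2 = f(t_n + h, y_n + h·k1); y_{n+1} = y_n + (h/2)·(k1 + k2).
t=1.000000, y=2.340000:
  k1 = f(1.000000, 2.340000) = 0.102000
  k2 = f(1.150000, 2.355300) = 0.307290
  y ← 2.340000 + (0.15/2)·(0.102000 + 0.307290) = 2.370697
t=1.150000, y=2.370697:
  k1 = f(1.150000, 2.370697) = 0.296512
  k2 = f(1.300000, 2.415174) = 0.481378
  y ← 2.370697 + (0.15/2)·(0.296512 + 0.481378) = 2.429039
t=1.300000, y=2.429039:
  k1 = f(1.300000, 2.429039) = 0.471673
  k2 = f(1.450000, 2.499790) = 0.638147
  y ← 2.429039 + (0.15/2)·(0.471673 + 0.638147) = 2.512275
y(1.45) ≈ 2.5123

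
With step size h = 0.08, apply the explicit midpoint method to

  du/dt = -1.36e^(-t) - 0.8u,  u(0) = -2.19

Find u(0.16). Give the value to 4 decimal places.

Midpoint: k1 = f(t_n, u_n); k2 = f(t_n + h/2, u_n + (h/2)·k1); u_{n+1} = u_n + h·k2.
t=0.000000, u=-2.190000:
  k1 = f(0.000000, -2.190000) = 0.392000
  k2 = f(0.040000, -2.174320) = 0.432782
  u ← -2.190000 + 0.08·0.432782 = -2.155377
t=0.080000, u=-2.155377:
  k1 = f(0.080000, -2.155377) = 0.468864
  k2 = f(0.120000, -2.136623) = 0.503086
  u ← -2.155377 + 0.08·0.503086 = -2.115130
u(0.16) ≈ -2.1151

-2.1151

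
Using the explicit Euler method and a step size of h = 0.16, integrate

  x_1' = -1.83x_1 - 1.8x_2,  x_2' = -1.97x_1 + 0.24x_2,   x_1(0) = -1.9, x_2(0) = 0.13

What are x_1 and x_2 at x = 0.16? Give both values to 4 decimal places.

Euler on (x_1,x_2): x_1_{n+1} = x_1_n + h·x_1', x_2_{n+1} = x_2_n + h·x_2'.
0.000000: (-1.900000, 0.130000); f=(3.243000, 3.774200) → (-1.381120, 0.733872)
(x_1(0.16), x_2(0.16)) ≈ (-1.3811, 0.7339)

-1.3811, 0.7339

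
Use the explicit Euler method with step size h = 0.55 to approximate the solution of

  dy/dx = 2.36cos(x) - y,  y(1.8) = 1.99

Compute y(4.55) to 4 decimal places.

-1.7187

Euler: y_{n+1} = y_n + h·f(x_n, y_n).
x=1.800000, y=1.990000: f=-2.526197 → y ← 1.990000 + 0.55·(-2.526197) = 0.600592
x=2.350000, y=0.600592: f=-2.258995 → y ← 0.600592 + 0.55·(-2.258995) = -0.641855
x=2.900000, y=-0.641855: f=-1.649606 → y ← -0.641855 + 0.55·(-1.649606) = -1.549139
x=3.450000, y=-1.549139: f=-0.699512 → y ← -1.549139 + 0.55·(-0.699512) = -1.933870
x=4.000000, y=-1.933870: f=0.391271 → y ← -1.933870 + 0.55·0.391271 = -1.718671
y(4.55) ≈ -1.7187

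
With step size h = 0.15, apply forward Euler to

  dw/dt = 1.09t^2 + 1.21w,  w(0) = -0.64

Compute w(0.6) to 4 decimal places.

Euler: w_{n+1} = w_n + h·f(t_n, w_n).
t=0.000000, w=-0.640000: f=-0.774400 → w ← -0.640000 + 0.15·(-0.774400) = -0.756160
t=0.150000, w=-0.756160: f=-0.890429 → w ← -0.756160 + 0.15·(-0.890429) = -0.889724
t=0.300000, w=-0.889724: f=-0.978466 → w ← -0.889724 + 0.15·(-0.978466) = -1.036494
t=0.450000, w=-1.036494: f=-1.033433 → w ← -1.036494 + 0.15·(-1.033433) = -1.191509
w(0.6) ≈ -1.1915

-1.1915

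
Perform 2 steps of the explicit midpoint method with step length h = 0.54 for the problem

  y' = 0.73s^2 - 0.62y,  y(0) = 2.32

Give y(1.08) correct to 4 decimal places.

1.4670

Midpoint: k1 = f(s_n, y_n); k2 = f(s_n + h/2, y_n + (h/2)·k1); y_{n+1} = y_n + h·k2.
s=0.000000, y=2.320000:
  k1 = f(0.000000, 2.320000) = -1.438400
  k2 = f(0.270000, 1.931632) = -1.144395
  y ← 2.320000 + 0.54·(-1.144395) = 1.702027
s=0.540000, y=1.702027:
  k1 = f(0.540000, 1.702027) = -0.842389
  k2 = f(0.810000, 1.474582) = -0.435288
  y ← 1.702027 + 0.54·(-0.435288) = 1.466971
y(1.08) ≈ 1.4670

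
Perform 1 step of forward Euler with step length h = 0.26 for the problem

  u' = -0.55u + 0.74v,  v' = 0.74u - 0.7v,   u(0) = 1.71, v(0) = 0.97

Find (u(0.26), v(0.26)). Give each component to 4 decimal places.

Euler on (u,v): u_{n+1} = u_n + h·u', v_{n+1} = v_n + h·v'.
0.000000: (1.710000, 0.970000); f=(-0.222700, 0.586400) → (1.652098, 1.122464)
(u(0.26), v(0.26)) ≈ (1.6521, 1.1225)

1.6521, 1.1225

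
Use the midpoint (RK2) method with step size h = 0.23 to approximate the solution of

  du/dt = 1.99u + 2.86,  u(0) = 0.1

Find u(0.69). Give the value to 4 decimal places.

Midpoint: k1 = f(t_n, u_n); k2 = f(t_n + h/2, u_n + (h/2)·k1); u_{n+1} = u_n + h·k2.
t=0.000000, u=0.100000:
  k1 = f(0.000000, 0.100000) = 3.059000
  k2 = f(0.115000, 0.451785) = 3.759052
  u ← 0.100000 + 0.23·3.759052 = 0.964582
t=0.230000, u=0.964582:
  k1 = f(0.230000, 0.964582) = 4.779518
  k2 = f(0.345000, 1.514227) = 5.873311
  u ← 0.964582 + 0.23·5.873311 = 2.315444
t=0.460000, u=2.315444:
  k1 = f(0.460000, 2.315444) = 7.467733
  k2 = f(0.575000, 3.174233) = 9.176723
  u ← 2.315444 + 0.23·9.176723 = 4.426090
u(0.69) ≈ 4.4261

4.4261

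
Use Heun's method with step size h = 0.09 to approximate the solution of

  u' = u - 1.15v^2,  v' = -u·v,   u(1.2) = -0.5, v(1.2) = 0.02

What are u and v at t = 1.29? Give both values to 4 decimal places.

Heun on (u,v): k1 = f(t_n, state_n); k2 = f(t_n + h, state_n + h·k1); state_{n+1} = state_n + (h/2)·(k1 + k2).
1.200000: (-0.500000, 0.020000)
  k1 = (-0.500460, 0.010000)
  predictor → (-0.545041, 0.020900)
  k2 = (-0.545544, 0.011391)
  → (-0.547070, 0.020963)
(u(1.29), v(1.29)) ≈ (-0.5471, 0.0210)

-0.5471, 0.0210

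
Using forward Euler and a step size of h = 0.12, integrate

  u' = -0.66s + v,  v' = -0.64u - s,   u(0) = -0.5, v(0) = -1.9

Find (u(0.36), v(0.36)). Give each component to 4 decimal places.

-1.1983, -1.7751

Euler on (u,v): u_{n+1} = u_n + h·u', v_{n+1} = v_n + h·v'.
0.000000: (-0.500000, -1.900000); f=(-1.900000, 0.320000) → (-0.728000, -1.861600)
0.120000: (-0.728000, -1.861600); f=(-1.940800, 0.345920) → (-0.960896, -1.820090)
0.240000: (-0.960896, -1.820090); f=(-1.978490, 0.374973) → (-1.198315, -1.775093)
(u(0.36), v(0.36)) ≈ (-1.1983, -1.7751)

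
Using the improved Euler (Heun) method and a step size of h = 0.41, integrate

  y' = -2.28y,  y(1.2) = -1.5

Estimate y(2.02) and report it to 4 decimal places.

Heun: k1 = f(t_n, y_n); k2 = f(t_n + h, y_n + h·k1); y_{n+1} = y_n + (h/2)·(k1 + k2).
t=1.200000, y=-1.500000:
  k1 = f(1.200000, -1.500000) = 3.420000
  k2 = f(1.610000, -0.097800) = 0.222984
  y ← -1.500000 + (0.41/2)·(3.420000 + 0.222984) = -0.753188
t=1.610000, y=-0.753188:
  k1 = f(1.610000, -0.753188) = 1.717269
  k2 = f(2.020000, -0.049108) = 0.111966
  y ← -0.753188 + (0.41/2)·(1.717269 + 0.111966) = -0.378195
y(2.02) ≈ -0.3782

-0.3782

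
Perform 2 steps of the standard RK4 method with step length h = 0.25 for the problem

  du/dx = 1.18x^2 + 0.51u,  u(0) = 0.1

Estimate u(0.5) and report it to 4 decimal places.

0.1815

RK4: k1 = f(x_n, u_n); k2 = f(x_n + h/2, u_n + (h/2)·k1); k3 = f(x_n + h/2, u_n + (h/2)·k2); k4 = f(x_n + h, u_n + h·k3); u_{n+1} = u_n + (h/6)·(k1 + 2k2 + 2k3 + k4).
x=0.000000, u=0.100000:
  k1 = f(0.000000, 0.100000) = 0.051000
  k2 = f(0.125000, 0.106375) = 0.072689
  k3 = f(0.125000, 0.109086) = 0.074071
  k4 = f(0.250000, 0.118518) = 0.134194
  u ← 0.100000 + (0.25/6)·(k1 + 2k2 + 2k3 + k4) = 0.119946
x=0.250000, u=0.119946:
  k1 = f(0.250000, 0.119946) = 0.134923
  k2 = f(0.375000, 0.136812) = 0.235712
  k3 = f(0.375000, 0.149410) = 0.242137
  k4 = f(0.500000, 0.180481) = 0.387045
  u ← 0.119946 + (0.25/6)·(k1 + 2k2 + 2k3 + k4) = 0.181516
u(0.5) ≈ 0.1815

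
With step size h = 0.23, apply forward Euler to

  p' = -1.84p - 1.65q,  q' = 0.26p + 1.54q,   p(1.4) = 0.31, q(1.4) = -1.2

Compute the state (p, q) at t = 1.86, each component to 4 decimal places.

Euler on (p,q): p_{n+1} = p_n + h·p', q_{n+1} = q_n + h·q'.
1.400000: (0.310000, -1.200000); f=(1.409600, -1.767400) → (0.634208, -1.606502)
1.630000: (0.634208, -1.606502); f=(1.483786, -2.309119) → (0.975479, -2.137599)
(p(1.86), q(1.86)) ≈ (0.9755, -2.1376)

0.9755, -2.1376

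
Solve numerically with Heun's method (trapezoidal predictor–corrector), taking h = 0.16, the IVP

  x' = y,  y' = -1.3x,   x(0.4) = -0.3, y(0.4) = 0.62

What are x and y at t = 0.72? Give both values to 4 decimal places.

-0.0850, 0.7016

Heun on (x,y): k1 = f(t_n, state_n); k2 = f(t_n + h, state_n + h·k1); state_{n+1} = state_n + (h/2)·(k1 + k2).
0.400000: (-0.300000, 0.620000)
  k1 = (0.620000, 0.390000)
  predictor → (-0.200800, 0.682400)
  k2 = (0.682400, 0.261040)
  → (-0.195808, 0.672083)
0.560000: (-0.195808, 0.672083)
  k1 = (0.672083, 0.254550)
  predictor → (-0.088275, 0.712811)
  k2 = (0.712811, 0.114757)
  → (-0.085016, 0.701628)
(x(0.72), y(0.72)) ≈ (-0.0850, 0.7016)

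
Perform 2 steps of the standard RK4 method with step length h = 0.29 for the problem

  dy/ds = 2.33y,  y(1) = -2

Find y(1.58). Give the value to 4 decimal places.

-7.7153

RK4: k1 = f(s_n, y_n); k2 = f(s_n + h/2, y_n + (h/2)·k1); k3 = f(s_n + h/2, y_n + (h/2)·k2); k4 = f(s_n + h, y_n + h·k3); y_{n+1} = y_n + (h/6)·(k1 + 2k2 + 2k3 + k4).
s=1.000000, y=-2.000000:
  k1 = f(1.000000, -2.000000) = -4.660000
  k2 = f(1.145000, -2.675700) = -6.234381
  k3 = f(1.145000, -2.903985) = -6.766286
  k4 = f(1.290000, -3.962223) = -9.231979
  y ← -2.000000 + (0.29/6)·(k1 + 2k2 + 2k3 + k4) = -3.928177
s=1.290000, y=-3.928177:
  k1 = f(1.290000, -3.928177) = -9.152652
  k2 = f(1.435000, -5.255311) = -12.244875
  k3 = f(1.435000, -5.703684) = -13.289583
  k4 = f(1.580000, -7.782156) = -18.132423
  y ← -3.928177 + (0.29/6)·(k1 + 2k2 + 2k3 + k4) = -7.715286
y(1.58) ≈ -7.7153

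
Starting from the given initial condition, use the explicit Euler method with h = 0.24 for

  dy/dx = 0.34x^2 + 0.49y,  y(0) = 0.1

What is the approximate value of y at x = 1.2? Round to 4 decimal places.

Euler: y_{n+1} = y_n + h·f(x_n, y_n).
x=0.000000, y=0.100000: f=0.049000 → y ← 0.100000 + 0.24·0.049000 = 0.111760
x=0.240000, y=0.111760: f=0.074346 → y ← 0.111760 + 0.24·0.074346 = 0.129603
x=0.480000, y=0.129603: f=0.141842 → y ← 0.129603 + 0.24·0.141842 = 0.163645
x=0.720000, y=0.163645: f=0.256442 → y ← 0.163645 + 0.24·0.256442 = 0.225191
x=0.960000, y=0.225191: f=0.423688 → y ← 0.225191 + 0.24·0.423688 = 0.326876
y(1.2) ≈ 0.3269

0.3269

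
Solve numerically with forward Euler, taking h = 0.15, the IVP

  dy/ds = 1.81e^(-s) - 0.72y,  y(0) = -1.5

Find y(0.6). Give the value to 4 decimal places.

Euler: y_{n+1} = y_n + h·f(s_n, y_n).
s=0.000000, y=-1.500000: f=2.890000 → y ← -1.500000 + 0.15·2.890000 = -1.066500
s=0.150000, y=-1.066500: f=2.325761 → y ← -1.066500 + 0.15·2.325761 = -0.717636
s=0.300000, y=-0.717636: f=1.857579 → y ← -0.717636 + 0.15·1.857579 = -0.438999
s=0.450000, y=-0.438999: f=1.470186 → y ← -0.438999 + 0.15·1.470186 = -0.218471
y(0.6) ≈ -0.2185

-0.2185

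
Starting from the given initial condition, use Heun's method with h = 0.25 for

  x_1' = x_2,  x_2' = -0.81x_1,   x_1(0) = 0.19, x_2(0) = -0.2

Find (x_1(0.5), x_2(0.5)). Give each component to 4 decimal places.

0.0734, -0.2549

Heun on (x_1,x_2): k1 = f(t_n, state_n); k2 = f(t_n + h, state_n + h·k1); state_{n+1} = state_n + (h/2)·(k1 + k2).
0.000000: (0.190000, -0.200000)
  k1 = (-0.200000, -0.153900)
  predictor → (0.140000, -0.238475)
  k2 = (-0.238475, -0.113400)
  → (0.135191, -0.233413)
0.250000: (0.135191, -0.233413)
  k1 = (-0.233413, -0.109504)
  predictor → (0.076838, -0.260789)
  k2 = (-0.260789, -0.062238)
  → (0.073415, -0.254880)
(x_1(0.5), x_2(0.5)) ≈ (0.0734, -0.2549)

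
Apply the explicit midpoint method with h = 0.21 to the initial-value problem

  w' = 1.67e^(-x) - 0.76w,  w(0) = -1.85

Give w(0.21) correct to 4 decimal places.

-1.2905

Midpoint: k1 = f(x_n, w_n); k2 = f(x_n + h/2, w_n + (h/2)·k1); w_{n+1} = w_n + h·k2.
x=0.000000, w=-1.850000:
  k1 = f(0.000000, -1.850000) = 3.076000
  k2 = f(0.105000, -1.527020) = 2.664077
  w ← -1.850000 + 0.21·2.664077 = -1.290544
w(0.21) ≈ -1.2905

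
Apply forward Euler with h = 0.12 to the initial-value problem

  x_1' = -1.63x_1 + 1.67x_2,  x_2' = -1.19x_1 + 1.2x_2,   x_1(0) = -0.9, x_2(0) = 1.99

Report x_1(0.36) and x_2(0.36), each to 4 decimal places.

0.7380, 3.1693

Euler on (x_1,x_2): x_1_{n+1} = x_1_n + h·x_1', x_2_{n+1} = x_2_n + h·x_2'.
0.000000: (-0.900000, 1.990000); f=(4.790300, 3.459000) → (-0.325164, 2.405080)
0.120000: (-0.325164, 2.405080); f=(4.546501, 3.273041) → (0.220416, 2.797845)
0.240000: (0.220416, 2.797845); f=(4.313123, 3.095119) → (0.737991, 3.169259)
(x_1(0.36), x_2(0.36)) ≈ (0.7380, 3.1693)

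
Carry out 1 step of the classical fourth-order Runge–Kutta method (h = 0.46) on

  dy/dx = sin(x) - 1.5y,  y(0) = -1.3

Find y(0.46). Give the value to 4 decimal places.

RK4: k1 = f(x_n, y_n); k2 = f(x_n + h/2, y_n + (h/2)·k1); k3 = f(x_n + h/2, y_n + (h/2)·k2); k4 = f(x_n + h, y_n + h·k3); y_{n+1} = y_n + (h/6)·(k1 + 2k2 + 2k3 + k4).
x=0.000000, y=-1.300000:
  k1 = f(0.000000, -1.300000) = 1.950000
  k2 = f(0.230000, -0.851500) = 1.505228
  k3 = f(0.230000, -0.953798) = 1.658674
  k4 = f(0.460000, -0.537010) = 1.249463
  y ← -1.300000 + (0.46/6)·(k1 + 2k2 + 2k3 + k4) = -0.569576
y(0.46) ≈ -0.5696

-0.5696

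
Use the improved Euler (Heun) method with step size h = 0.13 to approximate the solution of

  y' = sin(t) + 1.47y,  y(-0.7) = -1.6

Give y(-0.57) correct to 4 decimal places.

Heun: k1 = f(t_n, y_n); k2 = f(t_n + h, y_n + h·k1); y_{n+1} = y_n + (h/2)·(k1 + k2).
t=-0.700000, y=-1.600000:
  k1 = f(-0.700000, -1.600000) = -2.996218
  k2 = f(-0.570000, -1.989508) = -3.464209
  y ← -1.600000 + (0.13/2)·(-2.996218 + (-3.464209)) = -2.019928
y(-0.57) ≈ -2.0199

-2.0199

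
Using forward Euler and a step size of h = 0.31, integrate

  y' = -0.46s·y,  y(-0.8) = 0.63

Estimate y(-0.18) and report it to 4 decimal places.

0.7509

Euler: y_{n+1} = y_n + h·f(s_n, y_n).
s=-0.800000, y=0.630000: f=0.231840 → y ← 0.630000 + 0.31·0.231840 = 0.701870
s=-0.490000, y=0.701870: f=0.158202 → y ← 0.701870 + 0.31·0.158202 = 0.750913
y(-0.18) ≈ 0.7509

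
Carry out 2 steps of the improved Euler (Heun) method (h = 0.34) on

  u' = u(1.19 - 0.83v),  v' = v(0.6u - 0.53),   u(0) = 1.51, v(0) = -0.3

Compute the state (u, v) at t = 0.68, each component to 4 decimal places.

4.0575, -0.5623

Heun on (u,v): k1 = f(t_n, state_n); k2 = f(t_n + h, state_n + h·k1); state_{n+1} = state_n + (h/2)·(k1 + k2).
0.000000: (1.510000, -0.300000)
  k1 = (2.172890, -0.112800)
  predictor → (2.248783, -0.338352)
  k2 = (3.307582, -0.277201)
  → (2.441680, -0.366300)
0.340000: (2.441680, -0.366300)
  k1 = (3.647942, -0.342494)
  predictor → (3.681980, -0.482748)
  k2 = (5.856856, -0.810625)
  → (4.057496, -0.562330)
(u(0.68), v(0.68)) ≈ (4.0575, -0.5623)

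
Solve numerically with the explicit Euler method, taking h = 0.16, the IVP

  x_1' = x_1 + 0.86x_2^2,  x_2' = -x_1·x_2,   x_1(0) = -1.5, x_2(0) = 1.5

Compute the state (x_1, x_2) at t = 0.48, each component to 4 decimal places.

-0.6537, 2.7184

Euler on (x_1,x_2): x_1_{n+1} = x_1_n + h·x_1', x_2_{n+1} = x_2_n + h·x_2'.
0.000000: (-1.500000, 1.500000); f=(0.435000, 2.250000) → (-1.430400, 1.860000)
0.160000: (-1.430400, 1.860000); f=(1.544856, 2.660544) → (-1.183223, 2.285687)
0.320000: (-1.183223, 2.285687); f=(3.309731, 2.704478) → (-0.653666, 2.718403)
(x_1(0.48), x_2(0.48)) ≈ (-0.6537, 2.7184)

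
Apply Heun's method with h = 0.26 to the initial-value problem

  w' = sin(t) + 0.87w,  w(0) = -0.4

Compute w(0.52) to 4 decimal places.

-0.4794

Heun: k1 = f(t_n, w_n); k2 = f(t_n + h, w_n + h·k1); w_{n+1} = w_n + (h/2)·(k1 + k2).
t=0.000000, w=-0.400000:
  k1 = f(0.000000, -0.400000) = -0.348000
  k2 = f(0.260000, -0.490480) = -0.169637
  w ← -0.400000 + (0.26/2)·(-0.348000 + (-0.169637)) = -0.467293
t=0.260000, w=-0.467293:
  k1 = f(0.260000, -0.467293) = -0.149464
  k2 = f(0.520000, -0.506154) = 0.056527
  w ← -0.467293 + (0.26/2)·(-0.149464 + 0.056527) = -0.479375
w(0.52) ≈ -0.4794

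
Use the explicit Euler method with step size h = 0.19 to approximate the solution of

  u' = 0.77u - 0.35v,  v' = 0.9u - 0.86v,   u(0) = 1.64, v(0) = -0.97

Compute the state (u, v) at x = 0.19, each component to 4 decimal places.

1.9444, -0.5311

Euler on (u,v): u_{n+1} = u_n + h·u', v_{n+1} = v_n + h·v'.
0.000000: (1.640000, -0.970000); f=(1.602300, 2.310200) → (1.944437, -0.531062)
(u(0.19), v(0.19)) ≈ (1.9444, -0.5311)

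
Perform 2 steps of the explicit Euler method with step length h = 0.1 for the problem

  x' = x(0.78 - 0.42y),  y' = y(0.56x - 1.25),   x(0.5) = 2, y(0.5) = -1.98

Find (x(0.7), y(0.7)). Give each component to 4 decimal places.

Euler on (x,y): x_{n+1} = x_n + h·x', y_{n+1} = y_n + h·y'.
0.500000: (2.000000, -1.980000); f=(3.223200, 0.257400) → (2.322320, -1.954260)
0.600000: (2.322320, -1.954260); f=(3.717545, -0.098689) → (2.694074, -1.964129)
(x(0.7), y(0.7)) ≈ (2.6941, -1.9641)

2.6941, -1.9641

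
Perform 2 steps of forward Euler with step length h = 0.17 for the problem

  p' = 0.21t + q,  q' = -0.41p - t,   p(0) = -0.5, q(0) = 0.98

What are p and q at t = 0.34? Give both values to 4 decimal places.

-0.1548, 1.0092

Euler on (p,q): p_{n+1} = p_n + h·p', q_{n+1} = q_n + h·q'.
0.000000: (-0.500000, 0.980000); f=(0.980000, 0.205000) → (-0.333400, 1.014850)
0.170000: (-0.333400, 1.014850); f=(1.050550, -0.033306) → (-0.154807, 1.009188)
(p(0.34), q(0.34)) ≈ (-0.1548, 1.0092)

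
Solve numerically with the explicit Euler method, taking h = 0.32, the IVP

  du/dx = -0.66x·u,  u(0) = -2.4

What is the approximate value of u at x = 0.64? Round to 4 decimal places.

Euler: u_{n+1} = u_n + h·f(x_n, u_n).
x=0.000000, u=-2.400000: f=0.000000 → u ← -2.400000 + 0.32·0.000000 = -2.400000
x=0.320000, u=-2.400000: f=0.506880 → u ← -2.400000 + 0.32·0.506880 = -2.237798
u(0.64) ≈ -2.2378

-2.2378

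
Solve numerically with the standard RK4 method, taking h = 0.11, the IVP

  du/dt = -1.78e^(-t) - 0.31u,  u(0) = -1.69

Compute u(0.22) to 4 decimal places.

RK4: k1 = f(t_n, u_n); k2 = f(t_n + h/2, u_n + (h/2)·k1); k3 = f(t_n + h/2, u_n + (h/2)·k2); k4 = f(t_n + h, u_n + h·k3); u_{n+1} = u_n + (h/6)·(k1 + 2k2 + 2k3 + k4).
t=0.000000, u=-1.690000:
  k1 = f(0.000000, -1.690000) = -1.256100
  k2 = f(0.055000, -1.759085) = -1.139427
  k3 = f(0.055000, -1.752668) = -1.141416
  k4 = f(0.110000, -1.815556) = -1.031762
  u ← -1.690000 + (0.11/6)·(k1 + 2k2 + 2k3 + k4) = -1.815575
t=0.110000, u=-1.815575:
  k1 = f(0.110000, -1.815575) = -1.031756
  k2 = f(0.165000, -1.872322) = -0.928831
  k3 = f(0.165000, -1.866661) = -0.930586
  k4 = f(0.220000, -1.917940) = -0.833922
  u ← -1.815575 + (0.11/6)·(k1 + 2k2 + 2k3 + k4) = -1.917958
u(0.22) ≈ -1.9180

-1.9180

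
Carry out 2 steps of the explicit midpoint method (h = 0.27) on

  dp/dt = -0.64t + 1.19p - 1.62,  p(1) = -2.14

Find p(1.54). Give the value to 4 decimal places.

Midpoint: k1 = f(t_n, p_n); k2 = f(t_n + h/2, p_n + (h/2)·k1); p_{n+1} = p_n + h·k2.
t=1.000000, p=-2.140000:
  k1 = f(1.000000, -2.140000) = -4.806600
  k2 = f(1.135000, -2.788891) = -5.665180
  p ← -2.140000 + 0.27·(-5.665180) = -3.669599
t=1.270000, p=-3.669599:
  k1 = f(1.270000, -3.669599) = -6.799622
  k2 = f(1.405000, -4.587548) = -7.978382
  p ← -3.669599 + 0.27·(-7.978382) = -5.823762
p(1.54) ≈ -5.8238

-5.8238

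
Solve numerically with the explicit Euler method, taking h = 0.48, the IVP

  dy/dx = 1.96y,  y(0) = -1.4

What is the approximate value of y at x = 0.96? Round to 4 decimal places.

-5.2734

Euler: y_{n+1} = y_n + h·f(x_n, y_n).
x=0.000000, y=-1.400000: f=-2.744000 → y ← -1.400000 + 0.48·(-2.744000) = -2.717120
x=0.480000, y=-2.717120: f=-5.325555 → y ← -2.717120 + 0.48·(-5.325555) = -5.273386
y(0.96) ≈ -5.2734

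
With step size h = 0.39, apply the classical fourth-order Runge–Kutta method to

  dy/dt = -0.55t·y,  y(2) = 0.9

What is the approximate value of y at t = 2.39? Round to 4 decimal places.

0.5622

RK4: k1 = f(t_n, y_n); k2 = f(t_n + h/2, y_n + (h/2)·k1); k3 = f(t_n + h/2, y_n + (h/2)·k2); k4 = f(t_n + h, y_n + h·k3); y_{n+1} = y_n + (h/6)·(k1 + 2k2 + 2k3 + k4).
t=2.000000, y=0.900000:
  k1 = f(2.000000, 0.900000) = -0.990000
  k2 = f(2.195000, 0.706950) = -0.853465
  k3 = f(2.195000, 0.733574) = -0.885608
  k4 = f(2.390000, 0.554613) = -0.729039
  y ← 0.900000 + (0.39/6)·(k1 + 2k2 + 2k3 + k4) = 0.562183
y(2.39) ≈ 0.5622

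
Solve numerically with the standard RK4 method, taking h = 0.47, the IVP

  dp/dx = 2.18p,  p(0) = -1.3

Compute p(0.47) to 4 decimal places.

-3.6071

RK4: k1 = f(x_n, p_n); k2 = f(x_n + h/2, p_n + (h/2)·k1); k3 = f(x_n + h/2, p_n + (h/2)·k2); k4 = f(x_n + h, p_n + h·k3); p_{n+1} = p_n + (h/6)·(k1 + 2k2 + 2k3 + k4).
x=0.000000, p=-1.300000:
  k1 = f(0.000000, -1.300000) = -2.834000
  k2 = f(0.235000, -1.965990) = -4.285858
  k3 = f(0.235000, -2.307177) = -5.029645
  k4 = f(0.470000, -3.663933) = -7.987374
  p ← -1.300000 + (0.47/6)·(k1 + 2k2 + 2k3 + k4) = -3.607103
p(0.47) ≈ -3.6071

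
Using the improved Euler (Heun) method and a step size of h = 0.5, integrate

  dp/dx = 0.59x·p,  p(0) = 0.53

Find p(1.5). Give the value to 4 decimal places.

Heun: k1 = f(x_n, p_n); k2 = f(x_n + h, p_n + h·k1); p_{n+1} = p_n + (h/2)·(k1 + k2).
x=0.000000, p=0.530000:
  k1 = f(0.000000, 0.530000) = 0.000000
  k2 = f(0.500000, 0.530000) = 0.156350
  p ← 0.530000 + (0.5/2)·(0.000000 + 0.156350) = 0.569087
x=0.500000, p=0.569087:
  k1 = f(0.500000, 0.569087) = 0.167881
  k2 = f(1.000000, 0.653028) = 0.385286
  p ← 0.569087 + (0.5/2)·(0.167881 + 0.385286) = 0.707379
x=1.000000, p=0.707379:
  k1 = f(1.000000, 0.707379) = 0.417354
  k2 = f(1.500000, 0.916056) = 0.810710
  p ← 0.707379 + (0.5/2)·(0.417354 + 0.810710) = 1.014395
p(1.5) ≈ 1.0144

1.0144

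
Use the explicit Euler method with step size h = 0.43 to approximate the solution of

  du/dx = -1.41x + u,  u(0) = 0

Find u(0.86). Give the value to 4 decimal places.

Euler: u_{n+1} = u_n + h·f(x_n, u_n).
x=0.000000, u=0.000000: f=0.000000 → u ← 0.000000 + 0.43·0.000000 = 0.000000
x=0.430000, u=0.000000: f=-0.606300 → u ← 0.000000 + 0.43·(-0.606300) = -0.260709
u(0.86) ≈ -0.2607

-0.2607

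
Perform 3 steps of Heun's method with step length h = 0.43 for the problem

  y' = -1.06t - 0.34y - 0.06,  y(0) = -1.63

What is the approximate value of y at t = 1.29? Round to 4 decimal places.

Heun: k1 = f(t_n, y_n); k2 = f(t_n + h, y_n + h·k1); y_{n+1} = y_n + (h/2)·(k1 + k2).
t=0.000000, y=-1.630000:
  k1 = f(0.000000, -1.630000) = 0.494200
  k2 = f(0.430000, -1.417494) = -0.033852
  y ← -1.630000 + (0.43/2)·(0.494200 + (-0.033852)) = -1.531025
t=0.430000, y=-1.531025:
  k1 = f(0.430000, -1.531025) = 0.004749
  k2 = f(0.860000, -1.528983) = -0.451746
  y ← -1.531025 + (0.43/2)·(0.004749 + (-0.451746)) = -1.627130
t=0.860000, y=-1.627130:
  k1 = f(0.860000, -1.627130) = -0.418376
  k2 = f(1.290000, -1.807031) = -0.813009
  y ← -1.627130 + (0.43/2)·(-0.418376 + (-0.813009)) = -1.891877
y(1.29) ≈ -1.8919

-1.8919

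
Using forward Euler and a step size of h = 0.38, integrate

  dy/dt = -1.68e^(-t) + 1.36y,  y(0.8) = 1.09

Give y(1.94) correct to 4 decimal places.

2.7121

Euler: y_{n+1} = y_n + h·f(t_n, y_n).
t=0.800000, y=1.090000: f=0.727527 → y ← 1.090000 + 0.38·0.727527 = 1.366460
t=1.180000, y=1.366460: f=1.342158 → y ← 1.366460 + 0.38·1.342158 = 1.876480
t=1.560000, y=1.876480: f=2.198985 → y ← 1.876480 + 0.38·2.198985 = 2.712095
y(1.94) ≈ 2.7121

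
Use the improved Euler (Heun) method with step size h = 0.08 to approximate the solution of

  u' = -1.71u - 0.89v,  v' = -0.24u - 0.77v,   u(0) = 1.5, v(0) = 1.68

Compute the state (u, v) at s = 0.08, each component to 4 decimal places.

1.2021, 1.5549

Heun on (u,v): k1 = f(s_n, state_n); k2 = f(s_n + h, state_n + h·k1); state_{n+1} = state_n + (h/2)·(k1 + k2).
0.000000: (1.500000, 1.680000)
  k1 = (-4.060200, -1.653600)
  predictor → (1.175184, 1.547712)
  k2 = (-3.387028, -1.473782)
  → (1.202111, 1.554905)
(u(0.08), v(0.08)) ≈ (1.2021, 1.5549)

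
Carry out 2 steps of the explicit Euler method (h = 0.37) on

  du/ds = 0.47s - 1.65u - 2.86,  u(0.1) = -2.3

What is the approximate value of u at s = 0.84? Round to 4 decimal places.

-1.7308

Euler: u_{n+1} = u_n + h·f(s_n, u_n).
s=0.100000, u=-2.300000: f=0.982000 → u ← -2.300000 + 0.37·0.982000 = -1.936660
s=0.470000, u=-1.936660: f=0.556389 → u ← -1.936660 + 0.37·0.556389 = -1.730796
u(0.84) ≈ -1.7308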